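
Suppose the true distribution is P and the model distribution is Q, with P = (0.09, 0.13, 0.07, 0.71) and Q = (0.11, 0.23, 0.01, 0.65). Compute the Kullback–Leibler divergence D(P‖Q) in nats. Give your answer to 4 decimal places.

D(P‖Q) = Σ p·ln(p/q).
  0.09·ln(0.09/0.11) = -0.01806
  0.13·ln(0.13/0.23) = -0.07417
  0.07·ln(0.07/0.01) = 0.13621
  0.71·ln(0.71/0.65) = 0.06269
D(P‖Q) = 0.1067 nats.

0.1067 nats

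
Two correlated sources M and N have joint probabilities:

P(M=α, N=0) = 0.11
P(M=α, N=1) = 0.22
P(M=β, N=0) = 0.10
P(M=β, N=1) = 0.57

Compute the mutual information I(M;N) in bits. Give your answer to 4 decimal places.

Marginals: p(M) = (0.3300, 0.6700), p(N) = (0.2100, 0.7900).
I(M;N) = Σ p(x,y)·log₂[p(x,y)/(p(x)p(y))].
  (α,0): 0.11·log₂(1.5873) = 0.07332
  (α,1): 0.22·log₂(0.8439) = -0.05388
  (β,0): 0.10·log₂(0.7107) = -0.04926
  (β,1): 0.57·log₂(1.0769) = 0.06092
Sum = 0.0311 bits.

0.0311 bits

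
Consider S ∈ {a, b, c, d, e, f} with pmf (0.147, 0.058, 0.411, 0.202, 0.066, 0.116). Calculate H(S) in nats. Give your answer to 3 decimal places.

H(S) = −Σ p·ln p.
  −(0.147)·ln(0.147) = 0.2818
  −(0.058)·ln(0.058) = 0.1651
  −(0.411)·ln(0.411) = 0.3654
  −(0.202)·ln(0.202) = 0.3231
  −(0.066)·ln(0.066) = 0.1794
  −(0.116)·ln(0.116) = 0.2499
Sum: 0.2818 + 0.1651 + 0.3654 + 0.3231 + 0.1794 + 0.2499 = 1.565 nats.

1.565 nats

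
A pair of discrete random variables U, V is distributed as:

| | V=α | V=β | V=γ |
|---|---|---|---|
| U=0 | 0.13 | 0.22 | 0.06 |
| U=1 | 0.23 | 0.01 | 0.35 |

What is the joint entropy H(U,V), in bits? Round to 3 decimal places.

H(U,V) = −Σ p(x,y)·log₂ p(x,y) over all 6 cells.
  cell (0,α): −0.13·log₂0.13 = 0.3826
  cell (0,β): −0.22·log₂0.22 = 0.4806
  cell (0,γ): −0.06·log₂0.06 = 0.2435
  cell (1,α): −0.23·log₂0.23 = 0.4877
  cell (1,β): −0.01·log₂0.01 = 0.0664
  cell (1,γ): −0.35·log₂0.35 = 0.5301
Sum = 2.191 bits.

2.191 bits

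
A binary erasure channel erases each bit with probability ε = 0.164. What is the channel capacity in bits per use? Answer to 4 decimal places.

0.8360 bits

Binary erasure channel: capacity C = 1 − ε.
C = 1 − 0.164 = 0.8360 bits per channel use.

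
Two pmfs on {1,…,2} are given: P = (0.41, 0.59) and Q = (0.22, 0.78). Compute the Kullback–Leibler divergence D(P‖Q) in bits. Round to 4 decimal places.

D(P‖Q) = Σ p·log₂(p/q).
  0.41·log₂(0.41/0.22) = 0.36823
  0.59·log₂(0.59/0.78) = -0.23763
D(P‖Q) = 0.1306 bits.

0.1306 bits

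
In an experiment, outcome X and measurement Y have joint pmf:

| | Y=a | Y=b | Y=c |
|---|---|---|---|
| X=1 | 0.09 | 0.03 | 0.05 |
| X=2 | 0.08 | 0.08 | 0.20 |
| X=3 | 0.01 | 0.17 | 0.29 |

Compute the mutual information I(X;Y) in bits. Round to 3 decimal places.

Marginals: p(X) = (0.1700, 0.3600, 0.4700), p(Y) = (0.1800, 0.2800, 0.5400).
I(X;Y) = Σ p(x,y)·log₂[p(x,y)/(p(x)p(y))].
  (1,a): 0.09·log₂(2.9412) = 0.1401
  (1,b): 0.03·log₂(0.6303) = -0.0200
  (1,c): 0.05·log₂(0.5447) = -0.0438
  (2,a): 0.08·log₂(1.2346) = 0.0243
  (2,b): 0.08·log₂(0.7937) = -0.0267
  (2,c): 0.20·log₂(1.0288) = 0.0082
  (3,a): 0.01·log₂(0.1182) = -0.0308
  (3,b): 0.17·log₂(1.2918) = 0.0628
  (3,c): 0.29·log₂(1.1426) = 0.0558
Sum = 0.170 bits.

0.170 bits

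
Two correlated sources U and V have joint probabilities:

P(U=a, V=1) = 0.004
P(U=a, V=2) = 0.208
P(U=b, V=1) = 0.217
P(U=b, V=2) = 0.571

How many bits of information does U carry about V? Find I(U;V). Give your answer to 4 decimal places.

Marginals: p(U) = (0.2120, 0.7880), p(V) = (0.2210, 0.7790).
I(U;V) = Σ p(x,y)·log₂[p(x,y)/(p(x)p(y))].
  (a,1): 0.004·log₂(0.0854) = -0.01420
  (a,2): 0.208·log₂(1.2595) = 0.06923
  (b,1): 0.217·log₂(1.2461) = 0.06887
  (b,2): 0.571·log₂(0.9302) = -0.05961
Sum = 0.0643 bits.

0.0643 bits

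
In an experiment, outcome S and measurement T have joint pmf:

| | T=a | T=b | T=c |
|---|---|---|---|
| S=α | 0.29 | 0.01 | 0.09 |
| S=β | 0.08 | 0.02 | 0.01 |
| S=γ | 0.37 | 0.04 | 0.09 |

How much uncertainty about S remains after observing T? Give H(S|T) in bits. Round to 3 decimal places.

1.352 bits

Marginals: p(S) = (0.3900, 0.1100, 0.5000), p(T) = (0.7400, 0.0700, 0.1900).
H(S|T) = Σ p(T) · H(S|T=·).
  T=a: p=0.7400, H(S|T=a) = 1.3766
  T=b: p=0.0700, H(S|T=b) = 1.3788
  T=c: p=0.1900, H(S|T=c) = 1.2448
Weighted sum = 1.352 bits.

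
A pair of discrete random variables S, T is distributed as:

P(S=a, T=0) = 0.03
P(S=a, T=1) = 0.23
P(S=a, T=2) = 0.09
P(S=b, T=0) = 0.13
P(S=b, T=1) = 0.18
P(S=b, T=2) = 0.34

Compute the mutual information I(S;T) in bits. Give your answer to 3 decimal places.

Marginals: p(S) = (0.3500, 0.6500), p(T) = (0.1600, 0.4100, 0.4300).
I(S;T) = Σ p(x,y)·log₂[p(x,y)/(p(x)p(y))].
  (a,0): 0.03·log₂(0.5357) = -0.0270
  (a,1): 0.23·log₂(1.6028) = 0.1565
  (a,2): 0.09·log₂(0.5980) = -0.0668
  (b,0): 0.13·log₂(1.2500) = 0.0419
  (b,1): 0.18·log₂(0.6754) = -0.1019
  (b,2): 0.34·log₂(1.2165) = 0.0961
Sum = 0.099 bits.

0.099 bits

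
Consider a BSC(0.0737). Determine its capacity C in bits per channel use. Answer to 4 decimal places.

0.6204 bits

Binary symmetric channel: C = 1 − h₂(ε) where h₂ is the binary entropy function.
h₂(0.0737) = −0.0737·log₂0.0737 − 0.9263·log₂0.9263 = 0.3796.
C = 1 − 0.3796 = 0.6204 bits per channel use.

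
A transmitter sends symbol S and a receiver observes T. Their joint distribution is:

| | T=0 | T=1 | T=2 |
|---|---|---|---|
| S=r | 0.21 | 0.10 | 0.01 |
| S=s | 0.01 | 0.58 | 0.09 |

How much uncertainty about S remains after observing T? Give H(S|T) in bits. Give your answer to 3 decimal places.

0.515 bits

Chain rule: H(S|T) = H(S,T) − H(T).
Marginals: p(S) = (0.3200, 0.6800), p(T) = (0.2200, 0.6800, 0.1000).
H(S,T) = 1.7064 bits; H(T) = 1.1911 bits.
H(S|T) = 1.7064 − 1.1911 = 0.515 bits.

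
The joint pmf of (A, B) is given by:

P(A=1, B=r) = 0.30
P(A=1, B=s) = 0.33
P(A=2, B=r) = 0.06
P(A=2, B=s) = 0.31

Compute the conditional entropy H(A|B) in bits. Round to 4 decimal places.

0.8736 bits

Marginals: p(A) = (0.6300, 0.3700), p(B) = (0.3600, 0.6400).
H(A|B) = Σ p(B) · H(A|B=·).
  B=r: p=0.3600, H(A|B=r) = 0.6500
  B=s: p=0.6400, H(A|B=s) = 0.9993
Weighted sum = 0.8736 bits.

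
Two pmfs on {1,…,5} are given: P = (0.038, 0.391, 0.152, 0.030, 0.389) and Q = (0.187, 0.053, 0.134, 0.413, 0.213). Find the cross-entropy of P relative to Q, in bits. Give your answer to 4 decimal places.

3.0958 bits

H(P,Q) = −Σ p·log₂ q.
  −0.038·log₂(0.187) = 0.09192
  −0.391·log₂(0.053) = 1.65700
  −0.152·log₂(0.134) = 0.44075
  −0.030·log₂(0.413) = 0.03827
  −0.389·log₂(0.213) = 0.86789
H(P,Q) = 3.0958 bits.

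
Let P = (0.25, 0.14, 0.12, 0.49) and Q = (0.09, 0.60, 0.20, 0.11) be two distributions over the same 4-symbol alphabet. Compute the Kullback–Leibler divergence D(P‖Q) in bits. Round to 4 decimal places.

1.0422 bits

D(P‖Q) = Σ p·log₂(p/q).
  0.25·log₂(0.25/0.09) = 0.36848
  0.14·log₂(0.14/0.60) = -0.29393
  0.12·log₂(0.12/0.20) = -0.08844
  0.49·log₂(0.49/0.11) = 1.05609
D(P‖Q) = 1.0422 bits.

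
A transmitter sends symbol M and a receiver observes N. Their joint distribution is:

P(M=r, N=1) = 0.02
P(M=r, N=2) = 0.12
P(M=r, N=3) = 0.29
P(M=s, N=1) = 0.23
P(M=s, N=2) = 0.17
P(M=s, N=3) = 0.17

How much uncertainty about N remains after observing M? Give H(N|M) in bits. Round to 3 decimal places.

Marginals: p(M) = (0.4300, 0.5700), p(N) = (0.2500, 0.2900, 0.4600).
H(N|M) = Σ p(M) · H(N|M=·).
  M=r: p=0.4300, H(N|M=r) = 1.1030
  M=s: p=0.5700, H(N|M=s) = 1.5695
Weighted sum = 1.369 bits.

1.369 bits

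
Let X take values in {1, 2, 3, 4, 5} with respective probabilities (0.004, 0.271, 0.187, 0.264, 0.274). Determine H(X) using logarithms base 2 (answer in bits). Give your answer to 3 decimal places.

2.014 bits

H(X) = −Σ p·log₂ p.
  −(0.004)·log₂(0.004) = 0.0319
  −(0.271)·log₂(0.271) = 0.5105
  −(0.187)·log₂(0.187) = 0.4523
  −(0.264)·log₂(0.264) = 0.5072
  −(0.274)·log₂(0.274) = 0.5118
Sum: 0.0319 + 0.5105 + 0.4523 + 0.5072 + 0.5118 = 2.014 bits.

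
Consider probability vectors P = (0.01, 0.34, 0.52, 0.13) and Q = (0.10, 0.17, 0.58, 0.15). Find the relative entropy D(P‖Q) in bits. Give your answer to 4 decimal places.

0.1980 bits

D(P‖Q) = Σ p·log₂(p/q).
  0.01·log₂(0.01/0.10) = -0.03322
  0.34·log₂(0.34/0.17) = 0.34000
  0.52·log₂(0.52/0.58) = -0.08192
  0.13·log₂(0.13/0.15) = -0.02684
D(P‖Q) = 0.1980 bits.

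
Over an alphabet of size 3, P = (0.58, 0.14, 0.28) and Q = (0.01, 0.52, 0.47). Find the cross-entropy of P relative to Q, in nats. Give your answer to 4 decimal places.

H(P,Q) = −Σ p·ln q.
  −0.58·ln(0.01) = 2.67100
  −0.14·ln(0.52) = 0.09155
  −0.28·ln(0.47) = 0.21141
H(P,Q) = 2.9740 nats.

2.9740 nats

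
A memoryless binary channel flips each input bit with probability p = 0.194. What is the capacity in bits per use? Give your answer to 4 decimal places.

0.2902 bits

Binary symmetric channel: C = 1 − h₂(ε) where h₂ is the binary entropy function.
h₂(0.194) = −0.194·log₂0.194 − 0.806·log₂0.806 = 0.7098.
C = 1 − 0.7098 = 0.2902 bits per channel use.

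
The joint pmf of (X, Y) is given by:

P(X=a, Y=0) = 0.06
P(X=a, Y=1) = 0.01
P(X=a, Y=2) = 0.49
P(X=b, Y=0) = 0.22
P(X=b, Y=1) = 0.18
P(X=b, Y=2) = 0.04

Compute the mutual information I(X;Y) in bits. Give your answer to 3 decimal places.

0.519 bits

Marginals: p(X) = (0.5600, 0.4400), p(Y) = (0.2800, 0.1900, 0.5300).
I(X;Y) = Σ p(x,y)·log₂[p(x,y)/(p(x)p(y))].
  (a,0): 0.06·log₂(0.3827) = -0.0832
  (a,1): 0.01·log₂(0.0940) = -0.0341
  (a,2): 0.49·log₂(1.6509) = 0.3544
  (b,0): 0.22·log₂(1.7857) = 0.1840
  (b,1): 0.18·log₂(2.1531) = 0.1992
  (b,2): 0.04·log₂(0.1715) = -0.1017
Sum = 0.519 bits.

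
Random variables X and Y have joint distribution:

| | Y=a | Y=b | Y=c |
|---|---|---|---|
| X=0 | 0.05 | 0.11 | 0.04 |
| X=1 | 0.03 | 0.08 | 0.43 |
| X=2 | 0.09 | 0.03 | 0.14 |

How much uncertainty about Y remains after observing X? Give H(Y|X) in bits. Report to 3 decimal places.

1.131 bits

Marginals: p(X) = (0.2000, 0.5400, 0.2600), p(Y) = (0.1700, 0.2200, 0.6100).
H(Y|X) = Σ p(X) · H(Y|X=·).
  X=0: p=0.2000, H(Y|X=0) = 1.4388
  X=1: p=0.5400, H(Y|X=1) = 0.9015
  X=2: p=0.2600, H(Y|X=2) = 1.3702
Weighted sum = 1.131 bits.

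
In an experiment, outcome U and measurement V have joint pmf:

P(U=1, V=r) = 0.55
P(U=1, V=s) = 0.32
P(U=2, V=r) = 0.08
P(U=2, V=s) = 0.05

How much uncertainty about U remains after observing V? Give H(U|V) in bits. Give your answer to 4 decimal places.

Chain rule: H(U|V) = H(U,V) − H(V).
Marginals: p(U) = (0.8700, 0.1300), p(V) = (0.6300, 0.3700).
H(U,V) = 1.5080 bits; H(V) = 0.9507 bits.
H(U|V) = 1.5080 − 0.9507 = 0.5573 bits.

0.5573 bits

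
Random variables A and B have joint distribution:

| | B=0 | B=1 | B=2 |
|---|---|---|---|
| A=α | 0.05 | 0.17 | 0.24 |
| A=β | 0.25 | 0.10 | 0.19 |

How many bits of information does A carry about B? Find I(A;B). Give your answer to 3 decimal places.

0.118 bits

Marginals: p(A) = (0.4600, 0.5400), p(B) = (0.3000, 0.2700, 0.4300).
I(A;B) = Σ p(x,y)·log₂[p(x,y)/(p(x)p(y))].
  (α,0): 0.05·log₂(0.3623) = -0.0732
  (α,1): 0.17·log₂(1.3688) = 0.0770
  (α,2): 0.24·log₂(1.2133) = 0.0670
  (β,0): 0.25·log₂(1.5432) = 0.1565
  (β,1): 0.10·log₂(0.6859) = -0.0544
  (β,2): 0.19·log₂(0.8183) = -0.0550
Sum = 0.118 bits.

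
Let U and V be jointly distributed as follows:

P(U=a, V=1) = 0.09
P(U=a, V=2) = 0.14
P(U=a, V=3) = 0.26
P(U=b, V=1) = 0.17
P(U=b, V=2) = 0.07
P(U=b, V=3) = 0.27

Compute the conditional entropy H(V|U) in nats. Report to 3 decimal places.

0.990 nats

Chain rule: H(V|U) = H(U,V) − H(U).
Marginals: p(U) = (0.4900, 0.5100), p(V) = (0.2600, 0.2100, 0.5300).
H(U,V) = 1.6831 nats; H(U) = 0.6929 nats.
H(V|U) = 1.6831 − 0.6929 = 0.990 nats.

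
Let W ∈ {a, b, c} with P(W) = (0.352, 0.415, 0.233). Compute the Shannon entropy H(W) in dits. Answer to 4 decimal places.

H(W) = −Σ p·log₁₀ p.
  −(0.352)·log₁₀(0.352) = 0.15962
  −(0.415)·log₁₀(0.415) = 0.15851
  −(0.233)·log₁₀(0.233) = 0.14741
Sum: 0.15962 + 0.15851 + 0.14741 = 0.4655 dits.

0.4655 dits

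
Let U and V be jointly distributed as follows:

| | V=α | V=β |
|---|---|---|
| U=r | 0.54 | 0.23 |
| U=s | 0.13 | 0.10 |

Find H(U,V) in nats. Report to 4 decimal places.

H(U,V) = −Σ p(x,y)·ln p(x,y) over all 4 cells.
  cell (r,α): −0.54·ln0.54 = 0.33274
  cell (r,β): −0.23·ln0.23 = 0.33803
  cell (s,α): −0.13·ln0.13 = 0.26523
  cell (s,β): −0.10·ln0.10 = 0.23026
Sum = 1.1663 nats.

1.1663 nats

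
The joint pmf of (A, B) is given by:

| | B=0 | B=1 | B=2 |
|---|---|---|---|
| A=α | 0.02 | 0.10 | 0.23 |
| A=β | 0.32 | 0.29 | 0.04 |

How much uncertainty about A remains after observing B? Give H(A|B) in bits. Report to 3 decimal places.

0.593 bits

Chain rule: H(A|B) = H(A,B) − H(B).
Marginals: p(A) = (0.3500, 0.6500), p(B) = (0.3400, 0.3900, 0.2700).
H(A,B) = 2.1624 bits; H(B) = 1.5690 bits.
H(A|B) = 2.1624 − 1.5690 = 0.593 bits.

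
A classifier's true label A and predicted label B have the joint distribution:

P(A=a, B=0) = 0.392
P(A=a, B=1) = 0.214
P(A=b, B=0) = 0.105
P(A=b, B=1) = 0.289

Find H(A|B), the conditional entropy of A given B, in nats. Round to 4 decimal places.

Chain rule: H(A|B) = H(A,B) − H(B).
Marginals: p(A) = (0.6060, 0.3940), p(B) = (0.4970, 0.5030).
H(A,B) = 1.2924 nats; H(B) = 0.6931 nats.
H(A|B) = 1.2924 − 0.6931 = 0.5993 nats.

0.5993 nats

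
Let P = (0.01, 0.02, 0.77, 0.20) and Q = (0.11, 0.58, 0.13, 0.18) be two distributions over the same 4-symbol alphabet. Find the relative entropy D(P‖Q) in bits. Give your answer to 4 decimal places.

D(P‖Q) = Σ p·log₂(p/q).
  0.01·log₂(0.01/0.11) = -0.03459
  0.02·log₂(0.02/0.58) = -0.09716
  0.77·log₂(0.77/0.13) = 1.97609
  0.20·log₂(0.20/0.18) = 0.03040
D(P‖Q) = 1.8747 bits.

1.8747 bits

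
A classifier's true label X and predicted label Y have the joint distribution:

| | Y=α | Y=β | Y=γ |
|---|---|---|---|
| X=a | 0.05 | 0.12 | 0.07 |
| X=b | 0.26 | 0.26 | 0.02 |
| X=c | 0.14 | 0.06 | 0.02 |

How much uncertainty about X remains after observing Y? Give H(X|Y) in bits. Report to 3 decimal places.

Chain rule: H(X|Y) = H(X,Y) − H(Y).
Marginals: p(X) = (0.2400, 0.5400, 0.2200), p(Y) = (0.4500, 0.4400, 0.1100).
H(X,Y) = 2.7287 bits; H(Y) = 1.3898 bits.
H(X|Y) = 2.7287 − 1.3898 = 1.339 bits.

1.339 bits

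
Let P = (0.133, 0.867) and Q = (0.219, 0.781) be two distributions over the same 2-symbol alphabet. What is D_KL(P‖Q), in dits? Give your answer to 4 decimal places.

D(P‖Q) = Σ p·log₁₀(p/q).
  0.133·log₁₀(0.133/0.219) = -0.02881
  0.867·log₁₀(0.867/0.781) = 0.03933
D(P‖Q) = 0.0105 dits.

0.0105 dits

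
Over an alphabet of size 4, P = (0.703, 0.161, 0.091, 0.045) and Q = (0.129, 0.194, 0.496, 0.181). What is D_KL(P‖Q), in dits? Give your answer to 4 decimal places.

D(P‖Q) = Σ p·log₁₀(p/q).
  0.703·log₁₀(0.703/0.129) = 0.51767
  0.161·log₁₀(0.161/0.194) = -0.01304
  0.091·log₁₀(0.091/0.496) = -0.06702
  0.045·log₁₀(0.045/0.181) = -0.02720
D(P‖Q) = 0.4104 dits.

0.4104 dits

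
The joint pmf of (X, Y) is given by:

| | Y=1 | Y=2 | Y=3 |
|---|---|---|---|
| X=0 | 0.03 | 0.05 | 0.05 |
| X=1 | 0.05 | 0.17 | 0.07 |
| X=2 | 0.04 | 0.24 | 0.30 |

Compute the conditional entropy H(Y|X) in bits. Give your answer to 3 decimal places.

Chain rule: H(Y|X) = H(X,Y) − H(X).
Marginals: p(X) = (0.1300, 0.2900, 0.5800), p(Y) = (0.1200, 0.4600, 0.4200).
H(X,Y) = 2.7042 bits; H(X) = 1.3564 bits.
H(Y|X) = 2.7042 − 1.3564 = 1.348 bits.

1.348 bits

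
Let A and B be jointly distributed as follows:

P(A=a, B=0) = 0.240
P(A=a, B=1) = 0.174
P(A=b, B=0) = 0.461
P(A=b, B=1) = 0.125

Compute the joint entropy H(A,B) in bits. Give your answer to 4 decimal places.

H(A,B) = −Σ p(x,y)·log₂ p(x,y) over all 4 cells.
  cell (a,0): −0.240·log₂0.240 = 0.49413
  cell (a,1): −0.174·log₂0.174 = 0.43897
  cell (b,0): −0.461·log₂0.461 = 0.51501
  cell (b,1): −0.125·log₂0.125 = 0.37500
Sum = 1.8231 bits.

1.8231 bits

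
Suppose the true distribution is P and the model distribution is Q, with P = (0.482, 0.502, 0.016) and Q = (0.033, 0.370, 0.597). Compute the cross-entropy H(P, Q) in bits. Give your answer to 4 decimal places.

H(P,Q) = −Σ p·log₂ q.
  −0.482·log₂(0.033) = 2.37211
  −0.502·log₂(0.370) = 0.72007
  −0.016·log₂(0.597) = 0.01191
H(P,Q) = 3.1041 bits.

3.1041 bits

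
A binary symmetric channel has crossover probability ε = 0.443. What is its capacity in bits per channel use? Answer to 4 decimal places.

0.0094 bits

Binary symmetric channel: C = 1 − h₂(ε) where h₂ is the binary entropy function.
h₂(0.443) = −0.443·log₂0.443 − 0.557·log₂0.557 = 0.9906.
C = 1 − 0.9906 = 0.0094 bits per channel use.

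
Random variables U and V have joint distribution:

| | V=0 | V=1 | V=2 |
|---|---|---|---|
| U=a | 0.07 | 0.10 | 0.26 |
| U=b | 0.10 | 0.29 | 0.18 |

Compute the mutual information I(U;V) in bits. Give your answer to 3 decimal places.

0.070 bits

Marginals: p(U) = (0.4300, 0.5700), p(V) = (0.1700, 0.3900, 0.4400).
I(U;V) = H(U) + H(V) − H(U,V).
H(U) = 0.9858, H(V) = 1.4855, H(U,V) = 2.4014.
I(U;V) = 0.9858 + 1.4855 − 2.4014 = 0.070 bits.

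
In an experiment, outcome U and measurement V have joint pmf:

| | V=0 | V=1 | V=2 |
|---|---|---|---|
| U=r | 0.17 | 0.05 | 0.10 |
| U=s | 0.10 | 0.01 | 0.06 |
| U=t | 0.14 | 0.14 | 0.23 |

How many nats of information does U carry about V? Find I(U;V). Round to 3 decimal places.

0.049 nats

Marginals: p(U) = (0.3200, 0.1700, 0.5100), p(V) = (0.4100, 0.2000, 0.3900).
I(U;V) = H(U) + H(V) − H(U,V).
H(U) = 1.0093, H(V) = 1.0547, H(U,V) = 2.0149.
I(U;V) = 1.0093 + 1.0547 − 2.0149 = 0.049 nats.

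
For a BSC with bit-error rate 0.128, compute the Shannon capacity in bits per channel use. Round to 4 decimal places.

Binary symmetric channel: C = 1 − h₂(ε) where h₂ is the binary entropy function.
h₂(0.128) = −0.128·log₂0.128 − 0.872·log₂0.872 = 0.5519.
C = 1 − 0.5519 = 0.4481 bits per channel use.

0.4481 bits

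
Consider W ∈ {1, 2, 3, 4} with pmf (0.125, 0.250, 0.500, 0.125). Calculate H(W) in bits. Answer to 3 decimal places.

1.750 bits

H(W) = −Σ p·log₂ p.
  −(0.125)·log₂(0.125) = 0.3750
  −(0.250)·log₂(0.250) = 0.5000
  −(0.500)·log₂(0.500) = 0.5000
  −(0.125)·log₂(0.125) = 0.3750
Sum: 0.3750 + 0.5000 + 0.5000 + 0.3750 = 1.750 bits.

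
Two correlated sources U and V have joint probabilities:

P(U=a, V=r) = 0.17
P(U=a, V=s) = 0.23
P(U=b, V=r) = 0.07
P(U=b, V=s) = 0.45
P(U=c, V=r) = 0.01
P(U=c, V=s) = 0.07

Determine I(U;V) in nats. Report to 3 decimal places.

0.054 nats

Marginals: p(U) = (0.4000, 0.5200, 0.0800), p(V) = (0.2500, 0.7500).
I(U;V) = Σ p(x,y)·ln[p(x,y)/(p(x)p(y))].
  (a,r): 0.17·ln(1.7000) = 0.0902
  (a,s): 0.23·ln(0.7667) = -0.0611
  (b,r): 0.07·ln(0.5385) = -0.0433
  (b,s): 0.45·ln(1.1538) = 0.0644
  (c,r): 0.01·ln(0.5000) = -0.0069
  (c,s): 0.07·ln(1.1667) = 0.0108
Sum = 0.054 nats.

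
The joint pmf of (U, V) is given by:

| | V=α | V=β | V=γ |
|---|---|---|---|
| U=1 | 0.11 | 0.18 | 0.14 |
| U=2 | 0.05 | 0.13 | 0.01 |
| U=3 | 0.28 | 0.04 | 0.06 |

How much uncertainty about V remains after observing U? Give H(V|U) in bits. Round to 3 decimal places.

1.292 bits

Marginals: p(U) = (0.4300, 0.1900, 0.3800), p(V) = (0.4400, 0.3500, 0.2100).
H(V|U) = Σ p(U) · H(V|U=·).
  U=1: p=0.4300, H(V|U=1) = 1.5561
  U=2: p=0.1900, H(V|U=2) = 1.1050
  U=3: p=0.3800, H(V|U=3) = 1.0870
Weighted sum = 1.292 bits.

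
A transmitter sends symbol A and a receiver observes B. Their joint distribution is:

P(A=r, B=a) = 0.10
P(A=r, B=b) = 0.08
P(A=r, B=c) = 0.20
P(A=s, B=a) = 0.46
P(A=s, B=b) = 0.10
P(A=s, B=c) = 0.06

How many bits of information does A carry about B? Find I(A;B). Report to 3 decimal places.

Marginals: p(A) = (0.3800, 0.6200), p(B) = (0.5600, 0.1800, 0.2600).
I(A;B) = Σ p(x,y)·log₂[p(x,y)/(p(x)p(y))].
  (r,a): 0.10·log₂(0.4699) = -0.1089
  (r,b): 0.08·log₂(1.1696) = 0.0181
  (r,c): 0.20·log₂(2.0243) = 0.2035
  (s,a): 0.46·log₂(1.3249) = 0.1867
  (s,b): 0.10·log₂(0.8961) = -0.0158
  (s,c): 0.06·log₂(0.3722) = -0.0855
Sum = 0.198 bits.

0.198 bits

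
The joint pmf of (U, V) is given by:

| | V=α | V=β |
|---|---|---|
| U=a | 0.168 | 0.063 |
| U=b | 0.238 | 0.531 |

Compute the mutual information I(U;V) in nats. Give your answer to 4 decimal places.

0.0642 nats

Marginals: p(U) = (0.2310, 0.7690), p(V) = (0.4060, 0.5940).
I(U;V) = Σ p(x,y)·ln[p(x,y)/(p(x)p(y))].
  (a,α): 0.168·ln(1.7913) = 0.09794
  (a,β): 0.063·ln(0.4591) = -0.04904
  (b,α): 0.238·ln(0.7623) = -0.06460
  (b,β): 0.531·ln(1.1625) = 0.07994
Sum = 0.0642 nats.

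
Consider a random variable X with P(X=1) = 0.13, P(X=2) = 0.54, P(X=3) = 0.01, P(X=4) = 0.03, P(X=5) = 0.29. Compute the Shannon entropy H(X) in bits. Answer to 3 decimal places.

1.599 bits

H(X) = −Σ p·log₂ p.
  −(0.13)·log₂(0.13) = 0.3826
  −(0.54)·log₂(0.54) = 0.4800
  −(0.01)·log₂(0.01) = 0.0664
  −(0.03)·log₂(0.03) = 0.1518
  −(0.29)·log₂(0.29) = 0.5179
Sum: 0.3826 + 0.4800 + 0.0664 + 0.1518 + 0.5179 = 1.599 bits.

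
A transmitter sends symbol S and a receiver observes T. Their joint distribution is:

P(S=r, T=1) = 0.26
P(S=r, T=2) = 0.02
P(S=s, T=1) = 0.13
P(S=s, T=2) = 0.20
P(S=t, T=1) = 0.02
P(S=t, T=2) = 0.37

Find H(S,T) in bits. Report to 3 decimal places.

2.109 bits

H(S,T) = −Σ p(x,y)·log₂ p(x,y) over all 6 cells.
  cell (r,1): −0.26·log₂0.26 = 0.5053
  cell (r,2): −0.02·log₂0.02 = 0.1129
  cell (s,1): −0.13·log₂0.13 = 0.3826
  cell (s,2): −0.20·log₂0.20 = 0.4644
  cell (t,1): −0.02·log₂0.02 = 0.1129
  cell (t,2): −0.37·log₂0.37 = 0.5307
Sum = 2.109 bits.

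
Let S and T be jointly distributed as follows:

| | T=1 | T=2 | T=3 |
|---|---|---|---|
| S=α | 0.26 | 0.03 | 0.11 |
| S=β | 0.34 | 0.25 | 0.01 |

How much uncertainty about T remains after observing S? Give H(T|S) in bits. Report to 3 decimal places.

1.132 bits

Marginals: p(S) = (0.4000, 0.6000), p(T) = (0.6000, 0.2800, 0.1200).
H(T|S) = Σ p(S) · H(T|S=·).
  S=α: p=0.4000, H(T|S=α) = 1.1964
  S=β: p=0.6000, H(T|S=β) = 1.0891
Weighted sum = 1.132 bits.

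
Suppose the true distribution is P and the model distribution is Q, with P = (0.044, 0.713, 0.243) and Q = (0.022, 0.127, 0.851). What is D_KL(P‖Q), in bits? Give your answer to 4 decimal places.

1.3793 bits

D(P‖Q) = Σ p·log₂(p/q).
  0.044·log₂(0.044/0.022) = 0.04400
  0.713·log₂(0.713/0.127) = 1.77471
  0.243·log₂(0.243/0.851) = -0.43939
D(P‖Q) = 1.3793 bits.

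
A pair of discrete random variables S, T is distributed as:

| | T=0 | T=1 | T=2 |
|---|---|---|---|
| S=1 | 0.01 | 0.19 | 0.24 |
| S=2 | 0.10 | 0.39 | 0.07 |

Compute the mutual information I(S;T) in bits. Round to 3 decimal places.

0.173 bits

Marginals: p(S) = (0.4400, 0.5600), p(T) = (0.1100, 0.5800, 0.3100).
I(S;T) = Σ p(x,y)·log₂[p(x,y)/(p(x)p(y))].
  (1,0): 0.01·log₂(0.2066) = -0.0228
  (1,1): 0.19·log₂(0.7445) = -0.0809
  (1,2): 0.24·log₂(1.7595) = 0.1956
  (2,0): 0.10·log₂(1.6234) = 0.0699
  (2,1): 0.39·log₂(1.2007) = 0.1029
  (2,2): 0.07·log₂(0.4032) = -0.0917
Sum = 0.173 bits.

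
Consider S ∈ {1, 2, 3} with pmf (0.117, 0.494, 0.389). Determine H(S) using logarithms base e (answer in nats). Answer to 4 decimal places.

H(S) = −Σ p·ln p.
  −(0.117)·ln(0.117) = 0.25103
  −(0.494)·ln(0.494) = 0.34838
  −(0.389)·ln(0.389) = 0.36728
Sum: 0.25103 + 0.34838 + 0.36728 = 0.9667 nats.

0.9667 nats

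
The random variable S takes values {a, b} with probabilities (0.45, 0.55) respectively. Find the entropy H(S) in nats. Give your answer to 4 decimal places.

0.6881 nats

H(S) = −Σ p·ln p.
  −(0.45)·ln(0.45) = 0.35933
  −(0.55)·ln(0.55) = 0.32881
Sum: 0.35933 + 0.32881 = 0.6881 nats.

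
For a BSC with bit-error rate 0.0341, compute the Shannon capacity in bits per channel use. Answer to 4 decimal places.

0.7854 bits

Binary symmetric channel: C = 1 − h₂(ε) where h₂ is the binary entropy function.
h₂(0.0341) = −0.0341·log₂0.0341 − 0.9659·log₂0.9659 = 0.2146.
C = 1 − 0.2146 = 0.7854 bits per channel use.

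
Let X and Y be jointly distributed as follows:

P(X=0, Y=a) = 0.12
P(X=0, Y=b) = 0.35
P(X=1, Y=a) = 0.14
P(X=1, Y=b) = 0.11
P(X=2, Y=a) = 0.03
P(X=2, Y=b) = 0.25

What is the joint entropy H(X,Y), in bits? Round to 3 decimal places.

2.296 bits

H(X,Y) = −Σ p(x,y)·log₂ p(x,y) over all 6 cells.
  cell (0,a): −0.12·log₂0.12 = 0.3671
  cell (0,b): −0.35·log₂0.35 = 0.5301
  cell (1,a): −0.14·log₂0.14 = 0.3971
  cell (1,b): −0.11·log₂0.11 = 0.3503
  cell (2,a): −0.03·log₂0.03 = 0.1518
  cell (2,b): −0.25·log₂0.25 = 0.5000
Sum = 2.296 bits.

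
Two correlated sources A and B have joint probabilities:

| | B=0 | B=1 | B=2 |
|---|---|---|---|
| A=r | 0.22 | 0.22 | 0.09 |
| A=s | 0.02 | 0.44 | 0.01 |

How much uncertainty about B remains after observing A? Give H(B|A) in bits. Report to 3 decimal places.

0.977 bits

Marginals: p(A) = (0.5300, 0.4700), p(B) = (0.2400, 0.6600, 0.1000).
H(B|A) = Σ p(A) · H(B|A=·).
  A=r: p=0.5300, H(B|A=r) = 1.4875
  A=s: p=0.4700, H(B|A=s) = 0.4011
Weighted sum = 0.977 bits.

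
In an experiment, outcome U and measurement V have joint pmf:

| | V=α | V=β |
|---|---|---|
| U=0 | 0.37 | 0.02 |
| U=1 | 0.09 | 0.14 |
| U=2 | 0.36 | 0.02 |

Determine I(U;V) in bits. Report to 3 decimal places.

Marginals: p(U) = (0.3900, 0.2300, 0.3800), p(V) = (0.8200, 0.1800).
I(U;V) = Σ p(x,y)·log₂[p(x,y)/(p(x)p(y))].
  (0,α): 0.37·log₂(1.1570) = 0.0778
  (0,β): 0.02·log₂(0.2849) = -0.0362
  (1,α): 0.09·log₂(0.4772) = -0.0961
  (1,β): 0.14·log₂(3.3816) = 0.2461
  (2,α): 0.36·log₂(1.1553) = 0.0750
  (2,β): 0.02·log₂(0.2924) = -0.0355
Sum = 0.231 bits.

0.231 bits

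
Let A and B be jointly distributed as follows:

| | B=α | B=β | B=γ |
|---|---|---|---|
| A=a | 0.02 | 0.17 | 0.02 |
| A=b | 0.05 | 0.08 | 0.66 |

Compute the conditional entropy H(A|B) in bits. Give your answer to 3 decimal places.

Marginals: p(A) = (0.2100, 0.7900), p(B) = (0.0700, 0.2500, 0.6800).
H(A|B) = Σ p(B) · H(A|B=·).
  B=α: p=0.0700, H(A|B=α) = 0.8631
  B=β: p=0.2500, H(A|B=β) = 0.9044
  B=γ: p=0.6800, H(A|B=γ) = 0.1914
Weighted sum = 0.417 bits.

0.417 bits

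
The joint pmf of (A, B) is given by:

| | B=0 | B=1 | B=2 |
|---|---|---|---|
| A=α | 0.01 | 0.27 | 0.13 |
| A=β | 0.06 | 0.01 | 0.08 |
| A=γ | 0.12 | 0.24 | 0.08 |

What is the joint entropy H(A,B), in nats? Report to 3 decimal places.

1.881 nats

H(A,B) = −Σ p(x,y)·ln p(x,y) over all 9 cells.
  cell (α,0): −0.01·ln0.01 = 0.0461
  cell (α,1): −0.27·ln0.27 = 0.3535
  cell (α,2): −0.13·ln0.13 = 0.2652
  cell (β,0): −0.06·ln0.06 = 0.1688
  cell (β,1): −0.01·ln0.01 = 0.0461
  cell (β,2): −0.08·ln0.08 = 0.2021
  cell (γ,0): −0.12·ln0.12 = 0.2544
  cell (γ,1): −0.24·ln0.24 = 0.3425
  cell (γ,2): −0.08·ln0.08 = 0.2021
Sum = 1.881 nats.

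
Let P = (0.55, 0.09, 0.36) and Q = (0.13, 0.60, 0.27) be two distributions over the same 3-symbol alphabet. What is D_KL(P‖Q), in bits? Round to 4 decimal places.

1.0476 bits

D(P‖Q) = Σ p·log₂(p/q).
  0.55·log₂(0.55/0.13) = 1.14451
  0.09·log₂(0.09/0.60) = -0.24633
  0.36·log₂(0.36/0.27) = 0.14941
D(P‖Q) = 1.0476 bits.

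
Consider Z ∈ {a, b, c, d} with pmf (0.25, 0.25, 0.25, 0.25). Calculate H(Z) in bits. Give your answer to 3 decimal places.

2.000 bits

H(Z) = −Σ p·log₂ p.
  −(0.25)·log₂(0.25) = 0.5000
  −(0.25)·log₂(0.25) = 0.5000
  −(0.25)·log₂(0.25) = 0.5000
  −(0.25)·log₂(0.25) = 0.5000
Sum: 0.5000 + 0.5000 + 0.5000 + 0.5000 = 2.000 bits.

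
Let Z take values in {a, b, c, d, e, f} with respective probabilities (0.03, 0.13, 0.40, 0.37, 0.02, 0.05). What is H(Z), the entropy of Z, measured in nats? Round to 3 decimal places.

1.333 nats

H(Z) = −Σ p·ln p.
  −(0.03)·ln(0.03) = 0.1052
  −(0.13)·ln(0.13) = 0.2652
  −(0.40)·ln(0.40) = 0.3665
  −(0.37)·ln(0.37) = 0.3679
  −(0.02)·ln(0.02) = 0.0782
  −(0.05)·ln(0.05) = 0.1498
Sum: 0.1052 + 0.2652 + 0.3665 + 0.3679 + 0.0782 + 0.1498 = 1.333 nats.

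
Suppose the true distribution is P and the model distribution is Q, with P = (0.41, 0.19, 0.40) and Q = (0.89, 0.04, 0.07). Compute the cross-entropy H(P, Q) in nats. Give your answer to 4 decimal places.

1.7231 nats

H(P,Q) = −Σ p·ln q.
  −0.41·ln(0.89) = 0.04778
  −0.19·ln(0.04) = 0.61159
  −0.40·ln(0.07) = 1.06370
H(P,Q) = 1.7231 nats.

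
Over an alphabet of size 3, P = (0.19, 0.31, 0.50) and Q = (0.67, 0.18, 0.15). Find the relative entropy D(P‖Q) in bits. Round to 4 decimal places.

D(P‖Q) = Σ p·log₂(p/q).
  0.19·log₂(0.19/0.67) = -0.34545
  0.31·log₂(0.31/0.18) = 0.24312
  0.50·log₂(0.50/0.15) = 0.86848
D(P‖Q) = 0.7662 bits.

0.7662 bits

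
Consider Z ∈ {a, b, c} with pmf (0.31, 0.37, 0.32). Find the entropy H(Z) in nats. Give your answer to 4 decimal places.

1.0956 nats

H(Z) = −Σ p·ln p.
  −(0.31)·ln(0.31) = 0.36307
  −(0.37)·ln(0.37) = 0.36787
  −(0.32)·ln(0.32) = 0.36462
Sum: 0.36307 + 0.36787 + 0.36462 = 1.0956 nats.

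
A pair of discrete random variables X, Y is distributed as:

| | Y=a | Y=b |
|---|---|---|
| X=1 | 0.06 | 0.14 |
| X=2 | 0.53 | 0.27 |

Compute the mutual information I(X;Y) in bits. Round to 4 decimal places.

Marginals: p(X) = (0.2000, 0.8000), p(Y) = (0.5900, 0.4100).
I(X;Y) = H(X) + H(Y) − H(X,Y).
H(X) = 0.7219, H(Y) = 0.9765, H(X,Y) = 1.6361.
I(X;Y) = 0.7219 + 0.9765 − 1.6361 = 0.0623 bits.

0.0623 bits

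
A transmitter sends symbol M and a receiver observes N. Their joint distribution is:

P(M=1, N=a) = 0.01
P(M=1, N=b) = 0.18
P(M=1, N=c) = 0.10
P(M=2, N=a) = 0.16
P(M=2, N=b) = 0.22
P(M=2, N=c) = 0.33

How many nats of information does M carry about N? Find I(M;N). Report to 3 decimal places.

Marginals: p(M) = (0.2900, 0.7100), p(N) = (0.1700, 0.4000, 0.4300).
I(M;N) = H(M) + H(N) − H(M,N).
H(M) = 0.6022, H(N) = 1.0307, H(M,N) = 1.5772.
I(M;N) = 0.6022 + 1.0307 − 1.5772 = 0.056 nats.

0.056 nats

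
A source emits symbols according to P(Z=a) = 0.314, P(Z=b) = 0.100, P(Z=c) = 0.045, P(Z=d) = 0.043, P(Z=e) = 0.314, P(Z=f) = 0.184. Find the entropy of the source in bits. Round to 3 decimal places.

2.228 bits

H(Z) = −Σ p·log₂ p.
  −(0.314)·log₂(0.314) = 0.5247
  −(0.100)·log₂(0.100) = 0.3322
  −(0.045)·log₂(0.045) = 0.2013
  −(0.043)·log₂(0.043) = 0.1952
  −(0.314)·log₂(0.314) = 0.5247
  −(0.184)·log₂(0.184) = 0.4494
Sum: 0.5247 + 0.3322 + 0.2013 + 0.1952 + 0.5247 + 0.4494 = 2.228 bits.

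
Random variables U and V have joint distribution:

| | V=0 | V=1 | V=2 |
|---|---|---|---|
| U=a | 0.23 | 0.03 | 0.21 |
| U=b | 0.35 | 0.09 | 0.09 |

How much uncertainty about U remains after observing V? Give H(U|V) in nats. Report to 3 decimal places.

0.640 nats

Chain rule: H(U|V) = H(U,V) − H(V).
Marginals: p(U) = (0.4700, 0.5300), p(V) = (0.5800, 0.1200, 0.3000).
H(U,V) = 1.5718 nats; H(V) = 0.9316 nats.
H(U|V) = 1.5718 − 0.9316 = 0.640 nats.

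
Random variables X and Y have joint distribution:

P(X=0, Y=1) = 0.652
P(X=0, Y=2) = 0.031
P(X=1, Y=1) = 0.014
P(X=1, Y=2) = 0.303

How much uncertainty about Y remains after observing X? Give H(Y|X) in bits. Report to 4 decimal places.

0.2648 bits

Marginals: p(X) = (0.6830, 0.3170), p(Y) = (0.6660, 0.3340).
H(Y|X) = Σ p(X) · H(Y|X=·).
  X=0: p=0.6830, H(Y|X=0) = 0.2665
  X=1: p=0.3170, H(Y|X=1) = 0.2611
Weighted sum = 0.2648 bits.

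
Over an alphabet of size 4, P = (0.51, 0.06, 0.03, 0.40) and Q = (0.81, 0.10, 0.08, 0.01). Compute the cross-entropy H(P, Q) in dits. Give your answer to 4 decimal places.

H(P,Q) = −Σ p·log₁₀ q.
  −0.51·log₁₀(0.81) = 0.04667
  −0.06·log₁₀(0.10) = 0.06000
  −0.03·log₁₀(0.08) = 0.03291
  −0.40·log₁₀(0.01) = 0.80000
H(P,Q) = 0.9396 dits.

0.9396 dits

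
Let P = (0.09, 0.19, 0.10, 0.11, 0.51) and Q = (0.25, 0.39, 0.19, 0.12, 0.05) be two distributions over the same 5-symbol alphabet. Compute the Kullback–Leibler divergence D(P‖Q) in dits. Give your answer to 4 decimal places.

D(P‖Q) = Σ p·log₁₀(p/q).
  0.09·log₁₀(0.09/0.25) = -0.03993
  0.19·log₁₀(0.19/0.39) = -0.05934
  0.10·log₁₀(0.10/0.19) = -0.02788
  0.11·log₁₀(0.11/0.12) = -0.00416
  0.51·log₁₀(0.51/0.05) = 0.51439
D(P‖Q) = 0.3831 dits.

0.3831 dits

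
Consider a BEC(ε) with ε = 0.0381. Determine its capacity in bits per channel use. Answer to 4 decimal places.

Binary erasure channel: capacity C = 1 − ε.
C = 1 − 0.0381 = 0.9619 bits per channel use.

0.9619 bits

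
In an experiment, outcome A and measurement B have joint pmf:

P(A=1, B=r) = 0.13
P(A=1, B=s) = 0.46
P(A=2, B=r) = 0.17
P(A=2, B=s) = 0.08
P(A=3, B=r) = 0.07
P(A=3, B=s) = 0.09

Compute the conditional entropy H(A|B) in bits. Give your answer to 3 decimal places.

1.255 bits

Marginals: p(A) = (0.5900, 0.2500, 0.1600), p(B) = (0.3700, 0.6300).
H(A|B) = Σ p(B) · H(A|B=·).
  B=r: p=0.3700, H(A|B=r) = 1.5002
  B=s: p=0.6300, H(A|B=s) = 1.1104
Weighted sum = 1.255 bits.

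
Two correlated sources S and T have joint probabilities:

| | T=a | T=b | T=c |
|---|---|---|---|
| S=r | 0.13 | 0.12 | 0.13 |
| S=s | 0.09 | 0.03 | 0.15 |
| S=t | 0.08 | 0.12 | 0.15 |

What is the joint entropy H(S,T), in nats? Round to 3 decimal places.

H(S,T) = −Σ p(x,y)·ln p(x,y) over all 9 cells.
  cell (r,a): −0.13·ln0.13 = 0.2652
  cell (r,b): −0.12·ln0.12 = 0.2544
  cell (r,c): −0.13·ln0.13 = 0.2652
  cell (s,a): −0.09·ln0.09 = 0.2167
  cell (s,b): −0.03·ln0.03 = 0.1052
  cell (s,c): −0.15·ln0.15 = 0.2846
  cell (t,a): −0.08·ln0.08 = 0.2021
  cell (t,b): −0.12·ln0.12 = 0.2544
  cell (t,c): −0.15·ln0.15 = 0.2846
Sum = 2.132 nats.

2.132 nats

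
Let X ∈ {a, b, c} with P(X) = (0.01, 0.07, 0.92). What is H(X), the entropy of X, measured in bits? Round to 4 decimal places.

H(X) = −Σ p·log₂ p.
  −(0.01)·log₂(0.01) = 0.06644
  −(0.07)·log₂(0.07) = 0.26856
  −(0.92)·log₂(0.92) = 0.11067
Sum: 0.06644 + 0.26856 + 0.11067 = 0.4457 bits.

0.4457 bits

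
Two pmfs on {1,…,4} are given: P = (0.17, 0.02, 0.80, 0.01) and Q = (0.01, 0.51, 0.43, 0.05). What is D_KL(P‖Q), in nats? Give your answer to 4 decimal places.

0.8974 nats

D(P‖Q) = Σ p·ln(p/q).
  0.17·ln(0.17/0.01) = 0.48165
  0.02·ln(0.02/0.51) = -0.06477
  0.80·ln(0.80/0.43) = 0.49666
  0.01·ln(0.01/0.05) = -0.01609
D(P‖Q) = 0.8974 nats.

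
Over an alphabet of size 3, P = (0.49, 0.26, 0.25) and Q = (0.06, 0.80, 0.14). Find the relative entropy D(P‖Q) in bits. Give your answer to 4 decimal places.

1.2721 bits

D(P‖Q) = Σ p·log₂(p/q).
  0.49·log₂(0.49/0.06) = 1.48458
  0.26·log₂(0.26/0.80) = -0.42159
  0.25·log₂(0.25/0.14) = 0.20913
D(P‖Q) = 1.2721 bits.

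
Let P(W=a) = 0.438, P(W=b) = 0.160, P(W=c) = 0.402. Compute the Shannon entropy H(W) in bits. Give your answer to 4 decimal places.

1.4732 bits

H(W) = −Σ p·log₂ p.
  −(0.438)·log₂(0.438) = 0.52166
  −(0.160)·log₂(0.160) = 0.42302
  −(0.402)·log₂(0.402) = 0.52852
Sum: 0.52166 + 0.42302 + 0.52852 = 1.4732 bits.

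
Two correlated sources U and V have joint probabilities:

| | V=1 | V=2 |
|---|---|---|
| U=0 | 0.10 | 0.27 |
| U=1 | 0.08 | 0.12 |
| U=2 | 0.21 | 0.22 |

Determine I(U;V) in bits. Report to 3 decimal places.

Marginals: p(U) = (0.3700, 0.2000, 0.4300), p(V) = (0.3900, 0.6100).
I(U;V) = H(U) + H(V) − H(U,V).
H(U) = 1.5187, H(V) = 0.9648, H(U,V) = 2.4542.
I(U;V) = 1.5187 + 0.9648 − 2.4542 = 0.029 bits.

0.029 bits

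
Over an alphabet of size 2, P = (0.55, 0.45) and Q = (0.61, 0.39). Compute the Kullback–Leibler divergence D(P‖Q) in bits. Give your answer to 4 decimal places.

D(P‖Q) = Σ p·log₂(p/q).
  0.55·log₂(0.55/0.61) = -0.08216
  0.45·log₂(0.45/0.39) = 0.09290
D(P‖Q) = 0.0107 bits.

0.0107 bits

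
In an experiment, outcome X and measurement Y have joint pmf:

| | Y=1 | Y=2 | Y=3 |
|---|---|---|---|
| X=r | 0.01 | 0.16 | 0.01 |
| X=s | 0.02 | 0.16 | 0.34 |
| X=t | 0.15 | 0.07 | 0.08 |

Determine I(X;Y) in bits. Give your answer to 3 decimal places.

Marginals: p(X) = (0.1800, 0.5200, 0.3000), p(Y) = (0.1800, 0.3900, 0.4300).
I(X;Y) = Σ p(x,y)·log₂[p(x,y)/(p(x)p(y))].
  (r,1): 0.01·log₂(0.3086) = -0.0170
  (r,2): 0.16·log₂(2.2792) = 0.1902
  (r,3): 0.01·log₂(0.1292) = -0.0295
  (s,1): 0.02·log₂(0.2137) = -0.0445
  (s,2): 0.16·log₂(0.7890) = -0.0547
  (s,3): 0.34·log₂(1.5206) = 0.2056
  (t,1): 0.15·log₂(2.7778) = 0.2211
  (t,2): 0.07·log₂(0.5983) = -0.0519
  (t,3): 0.08·log₂(0.6202) = -0.0551
Sum = 0.364 bits.

0.364 bits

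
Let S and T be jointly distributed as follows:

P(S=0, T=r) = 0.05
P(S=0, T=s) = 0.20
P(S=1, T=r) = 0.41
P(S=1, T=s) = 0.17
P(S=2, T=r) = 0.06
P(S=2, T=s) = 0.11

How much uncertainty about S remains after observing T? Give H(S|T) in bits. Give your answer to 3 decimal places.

Chain rule: H(S|T) = H(S,T) − H(T).
Marginals: p(S) = (0.2500, 0.5800, 0.1700), p(T) = (0.5200, 0.4800).
H(S,T) = 2.2363 bits; H(T) = 0.9988 bits.
H(S|T) = 2.2363 − 0.9988 = 1.237 bits.

1.237 bits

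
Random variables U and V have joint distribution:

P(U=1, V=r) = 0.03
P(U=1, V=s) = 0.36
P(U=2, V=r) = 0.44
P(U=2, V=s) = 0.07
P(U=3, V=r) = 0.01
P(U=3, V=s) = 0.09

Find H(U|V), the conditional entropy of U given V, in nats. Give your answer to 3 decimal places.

0.591 nats

Chain rule: H(U|V) = H(U,V) − H(V).
Marginals: p(U) = (0.3900, 0.5100, 0.1000), p(V) = (0.4800, 0.5200).
H(U,V) = 1.2831 nats; H(V) = 0.6923 nats.
H(U|V) = 1.2831 − 0.6923 = 0.591 nats.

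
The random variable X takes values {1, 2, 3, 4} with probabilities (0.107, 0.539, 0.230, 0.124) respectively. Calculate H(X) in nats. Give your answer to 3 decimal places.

H(X) = −Σ p·ln p.
  −(0.107)·ln(0.107) = 0.2391
  −(0.539)·ln(0.539) = 0.3331
  −(0.230)·ln(0.230) = 0.3380
  −(0.124)·ln(0.124) = 0.2588
Sum: 0.2391 + 0.3331 + 0.3380 + 0.2588 = 1.169 nats.

1.169 nats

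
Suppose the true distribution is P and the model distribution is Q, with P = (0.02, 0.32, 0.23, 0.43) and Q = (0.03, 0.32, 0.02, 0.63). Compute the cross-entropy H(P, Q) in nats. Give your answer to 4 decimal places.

1.5332 nats

H(P,Q) = −Σ p·ln q.
  −0.02·ln(0.03) = 0.07013
  −0.32·ln(0.32) = 0.36462
  −0.23·ln(0.02) = 0.89977
  −0.43·ln(0.63) = 0.19868
H(P,Q) = 1.5332 nats.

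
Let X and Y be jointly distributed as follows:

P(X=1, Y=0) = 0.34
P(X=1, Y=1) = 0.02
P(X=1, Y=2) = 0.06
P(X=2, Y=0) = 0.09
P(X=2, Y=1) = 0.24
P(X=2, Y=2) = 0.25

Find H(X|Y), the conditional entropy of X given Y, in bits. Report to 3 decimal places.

0.640 bits

Chain rule: H(X|Y) = H(X,Y) − H(Y).
Marginals: p(X) = (0.4200, 0.5800), p(Y) = (0.4300, 0.2600, 0.3100).
H(X,Y) = 2.1924 bits; H(Y) = 1.5526 bits.
H(X|Y) = 2.1924 − 1.5526 = 0.640 bits.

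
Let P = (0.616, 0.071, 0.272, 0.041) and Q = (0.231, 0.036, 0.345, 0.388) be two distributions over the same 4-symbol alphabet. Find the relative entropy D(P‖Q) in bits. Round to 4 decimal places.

0.7150 bits

D(P‖Q) = Σ p·log₂(p/q).
  0.616·log₂(0.616/0.231) = 0.87166
  0.071·log₂(0.071/0.036) = 0.06957
  0.272·log₂(0.272/0.345) = -0.09329
  0.041·log₂(0.041/0.388) = -0.13294
D(P‖Q) = 0.7150 bits.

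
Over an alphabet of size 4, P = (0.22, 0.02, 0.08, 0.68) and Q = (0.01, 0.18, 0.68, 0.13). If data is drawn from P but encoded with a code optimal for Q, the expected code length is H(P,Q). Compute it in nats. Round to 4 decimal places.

2.4656 nats

H(P,Q) = −Σ p·ln q.
  −0.22·ln(0.01) = 1.01314
  −0.02·ln(0.18) = 0.03430
  −0.08·ln(0.68) = 0.03085
  −0.68·ln(0.13) = 1.38735
H(P,Q) = 2.4656 nats.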